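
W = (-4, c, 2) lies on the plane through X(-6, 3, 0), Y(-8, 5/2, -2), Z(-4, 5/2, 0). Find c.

7/2

Coplanarity requires XY · (XZ × XW) = 0.
XY = (-2, -1/2, -2), XZ = (2, -1/2, 0); the triple product is linear in c with coefficient -4 and constant term 14.
Setting it to zero: c = 7/2.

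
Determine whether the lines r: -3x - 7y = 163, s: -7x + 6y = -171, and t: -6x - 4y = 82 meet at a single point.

No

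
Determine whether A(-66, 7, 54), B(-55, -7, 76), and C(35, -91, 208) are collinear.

No

AB = (11, -14, 22), AC = (101, -98, 154).
AB × AC = (0, 528, 336).
The cross product is nonzero, so the points do not lie on one line.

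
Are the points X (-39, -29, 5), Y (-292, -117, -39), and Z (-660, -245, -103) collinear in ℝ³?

Yes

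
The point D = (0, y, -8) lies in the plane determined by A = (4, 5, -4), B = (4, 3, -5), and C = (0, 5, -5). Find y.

-1

A normal to the plane is n = AB × AC = (2, 4, -8).
D lies in the plane iff n · AD = 0.
This gives (4)y + (4) = 0, so y = -1.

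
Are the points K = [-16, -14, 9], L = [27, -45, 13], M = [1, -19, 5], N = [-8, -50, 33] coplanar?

Yes

A normal to the plane through K, L, M is n = KL × KM = (144, 240, 312).
The plane has equation n·P = -2856. For N: n·N = -2856.
Equal, so N lies in the plane and all four are coplanar.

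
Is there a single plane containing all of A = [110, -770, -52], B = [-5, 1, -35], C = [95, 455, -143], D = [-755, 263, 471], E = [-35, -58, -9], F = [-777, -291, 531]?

No

The plane through A, B, C has normal n = AB × AC = (-90986, -10720, -129310) and equation n·P = 4970060.
Checking the remaining points: n·D = 4970060, n·E = 4970060, n·F = 5152032.
Since n·F = 5152032 ≠ 4970060, F is off the plane and the points are not all coplanar.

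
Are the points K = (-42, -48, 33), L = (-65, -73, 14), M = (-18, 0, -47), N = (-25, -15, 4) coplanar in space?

No

With K as base: KL = (-23, -25, -19), KM = (24, 48, -80), KN = (17, 33, -29).
KM × KN = (1248, -664, -24).
KL · (KM × KN) = -11648.
Since -11648 ≠ 0, the four points are not coplanar.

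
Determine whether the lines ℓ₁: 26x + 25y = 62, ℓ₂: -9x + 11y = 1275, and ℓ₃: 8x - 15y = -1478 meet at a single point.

No

Lines aᵢx + bᵢy = cᵢ with pairwise distinct directions are concurrent exactly when det[aᵢ bᵢ cᵢ] = 0.
Here the determinant is -94.
Nonzero, so no common point exists.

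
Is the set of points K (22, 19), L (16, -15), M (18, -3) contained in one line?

KL = (-6, -34), KM = (-4, -22).
Twice the signed area of △KLM is (-6)(-22) − (-34)(-4) = -4.
The area is nonzero, so the three points are not collinear.

No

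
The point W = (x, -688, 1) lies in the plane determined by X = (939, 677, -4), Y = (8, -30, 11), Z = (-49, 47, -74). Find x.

The plane through X, Y, Z has equation 58940x − 79990y − 111986z = 1639374.
Substituting W: (58940)x + (54921134) = 1639374, so x = -904.

-904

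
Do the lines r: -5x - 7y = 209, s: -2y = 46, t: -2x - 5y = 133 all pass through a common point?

Intersecting r and s: solving the 2×2 system gives (x, y) = (-48/5, -23).
Substitute into t: (-2)(-48/5) + (-5)(-23) = 671/5.
But t requires 133 ≠ 671/5, so the three lines have no common point.

No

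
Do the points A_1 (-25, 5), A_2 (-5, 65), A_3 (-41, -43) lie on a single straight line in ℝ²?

Yes

A_1A_2 = (20, 60), A_1A_3 = (-16, -48).
Twice the signed area of △A_1A_2A_3 is (20)(-48) − (60)(-16) = 0.
The triangle is degenerate (zero area), so the points are collinear.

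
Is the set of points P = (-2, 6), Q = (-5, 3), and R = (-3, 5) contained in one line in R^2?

PQ = (-3, -3), PR = (-1, -1).
Checking proportionality: PR = 1/3·PQ, so the vectors are parallel and the points are collinear.

Yes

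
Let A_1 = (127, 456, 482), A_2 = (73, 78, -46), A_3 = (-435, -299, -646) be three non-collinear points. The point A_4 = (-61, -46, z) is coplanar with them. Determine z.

-238

The plane through A_1, A_2, A_3 has equation 27744x + 235824y − 171666z = 28316220.
Substituting A_4: (-171666)z + (-12540288) = 28316220, so z = -238.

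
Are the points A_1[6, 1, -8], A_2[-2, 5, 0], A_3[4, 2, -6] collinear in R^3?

A_1A_2 = (-8, 4, 8), A_1A_3 = (-2, 1, 2).
Each component of A_1A_3 is 1/4 times the corresponding component of A_1A_2, so A_1A_3 = 1/4·A_1A_2 and the points are collinear.

Yes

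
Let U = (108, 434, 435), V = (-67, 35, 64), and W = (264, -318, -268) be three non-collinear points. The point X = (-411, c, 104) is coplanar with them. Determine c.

75

Coplanarity requires UV · (UW × UX) = 0.
UV = (-175, -399, -371), UW = (156, -752, -703); the triple product is linear in c with coefficient -180901 and constant term 13567575.
Setting it to zero: c = 75.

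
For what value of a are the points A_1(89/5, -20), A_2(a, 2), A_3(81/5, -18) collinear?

1/5

Collinearity: (A_2 − A_1) must be parallel to (A_3 − A_1) = (-8/5, 2).
Cross-multiplying the components: (a − 89/5)·(2) = (22)·(-8/5).
Solving gives a = 1/5.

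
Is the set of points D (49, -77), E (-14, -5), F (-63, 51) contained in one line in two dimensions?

Yes

DE = (-63, 72), DF = (-112, 128).
Twice the signed area of △DEF is (-63)(128) − (72)(-112) = 0.
The triangle is degenerate (zero area), so the points are collinear.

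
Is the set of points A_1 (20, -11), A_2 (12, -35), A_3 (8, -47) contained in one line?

Yes

A_1A_2 = (-8, -24), A_1A_3 = (-12, -36).
Twice the signed area of △A_1A_2A_3 is (-8)(-36) − (-24)(-12) = 0.
The triangle is degenerate (zero area), so the points are collinear.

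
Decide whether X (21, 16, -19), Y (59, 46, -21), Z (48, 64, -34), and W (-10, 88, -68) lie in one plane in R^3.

No

The four points are coplanar iff the 3×3 determinant with rows XY, XZ, XW is zero.
Rows: (38, 30, -2), (27, 48, -15), (-31, 72, -49).
Expanding along the first row: (38)(-1272) − (30)(-1788) + (-2)(3432) = -1560.
Nonzero ⇒ not coplanar.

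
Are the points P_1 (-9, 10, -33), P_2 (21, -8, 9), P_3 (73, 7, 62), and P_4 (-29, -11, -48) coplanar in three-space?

No

The four points are coplanar iff the 3×3 determinant with rows P_1P_2, P_1P_3, P_1P_4 is zero.
Rows: (30, -18, 42), (82, -3, 95), (-20, -21, -15).
Expanding along the first row: (30)(2040) − (-18)(670) + (42)(-1782) = -1584.
Nonzero ⇒ not coplanar.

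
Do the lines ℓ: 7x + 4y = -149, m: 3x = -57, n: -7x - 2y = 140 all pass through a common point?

Intersecting ℓ and m: solving the 2×2 system gives (x, y) = (-19, -4).
Substitute into n: (-7)(-19) + (-2)(-4) = 141.
But n requires 140 ≠ 141, so the three lines have no common point.

No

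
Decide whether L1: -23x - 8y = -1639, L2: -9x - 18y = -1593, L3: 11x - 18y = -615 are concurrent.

No

The three lines meet at one point iff the augmented coefficient matrix [aᵢ bᵢ cᵢ] has rank < 3, i.e. its determinant vanishes.
Here the determinant is -684.
Nonzero, so no common point exists.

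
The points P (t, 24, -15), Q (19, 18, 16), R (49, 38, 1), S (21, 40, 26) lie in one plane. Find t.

59

Coplanarity ⇔ det[PQ; PR; PS] = 0.
Expanding, this is linear in t: (-530)t + (31270) = 0.
So t = 59.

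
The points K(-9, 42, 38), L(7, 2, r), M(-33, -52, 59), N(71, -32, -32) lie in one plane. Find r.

24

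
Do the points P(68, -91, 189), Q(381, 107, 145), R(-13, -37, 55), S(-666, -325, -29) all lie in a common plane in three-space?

No

With P as base: PQ = (313, 198, -44), PR = (-81, 54, -134), PS = (-734, -234, -218).
PR × PS = (-43128, 80698, 58590).
PQ · (PR × PS) = -98820.
Since -98820 ≠ 0, the four points are not coplanar.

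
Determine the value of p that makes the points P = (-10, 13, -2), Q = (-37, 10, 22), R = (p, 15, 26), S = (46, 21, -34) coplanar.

-14

The points are coplanar iff PQ · (PR × PS) = 0.
Expanding, this is linear in p: (96)p + (1344) = 0.
So p = -14.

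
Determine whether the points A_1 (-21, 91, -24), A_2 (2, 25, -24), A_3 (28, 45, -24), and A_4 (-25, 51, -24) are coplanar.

A normal to the plane through A_1, A_2, A_3 is n = A_1A_2 × A_1A_3 = (0, 0, 2176).
The plane has equation n·P = -52224. For A_4: n·A_4 = -52224.
Equal, so A_4 lies in the plane and all four are coplanar.

Yes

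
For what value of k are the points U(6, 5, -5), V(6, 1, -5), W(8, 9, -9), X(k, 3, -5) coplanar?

Normal to plane UVW: n = (16, 0, 8); plane equation n·P = 56.
Requiring n·X = 56: (16)k + (-40) = 56.
So k = 6.

6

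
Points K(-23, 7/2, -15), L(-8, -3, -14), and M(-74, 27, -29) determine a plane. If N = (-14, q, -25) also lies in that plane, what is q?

1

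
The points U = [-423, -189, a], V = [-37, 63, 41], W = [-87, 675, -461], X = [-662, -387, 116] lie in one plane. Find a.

The points are coplanar iff UV · (UW × UX) = 0.
Expanding, this is linear in a: (-405000)a + (27135000) = 0.
So a = 67.

67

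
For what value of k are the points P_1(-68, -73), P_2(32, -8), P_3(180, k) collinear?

441/5

Collinearity: (P_3 − P_1) must be parallel to (P_2 − P_1) = (100, 65).
Cross-multiplying the components: (k − (-73))·(100) = (248)·(65).
Solving gives k = 441/5.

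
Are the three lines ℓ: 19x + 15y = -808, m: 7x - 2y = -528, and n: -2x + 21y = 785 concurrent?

No

Intersecting ℓ and m: solving the 2×2 system gives (x, y) = (-9536/143, 4376/143).
Substitute into n: (-2)(-9536/143) + (21)(4376/143) = 776.
But n requires 785 ≠ 776, so the three lines have no common point.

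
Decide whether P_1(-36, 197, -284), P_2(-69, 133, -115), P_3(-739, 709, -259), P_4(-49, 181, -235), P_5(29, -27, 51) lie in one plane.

The plane through P_1, P_2, P_3 has normal n = P_1P_2 × P_1P_3 = (-88128, -117982, -61888) and equation n·P = -2493654.
Checking the remaining points: n·P_4 = -2492790, n·P_5 = -2526486.
Since n·P_4 = -2492790 ≠ -2493654, P_4 is off the plane and the points are not all coplanar.

No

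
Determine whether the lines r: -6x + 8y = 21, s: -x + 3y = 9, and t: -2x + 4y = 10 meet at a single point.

No

The three lines meet at one point iff the augmented coefficient matrix [aᵢ bᵢ cᵢ] has rank < 3, i.e. its determinant vanishes.
Here the determinant is 14.
Nonzero, so no common point exists.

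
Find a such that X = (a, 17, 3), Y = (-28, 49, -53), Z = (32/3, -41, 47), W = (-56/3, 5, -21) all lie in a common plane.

-8/3

The points are coplanar iff XY · (XZ × XW) = 0.
Expanding, this is linear in a: (-1520)a + (-12160/3) = 0.
So a = -8/3.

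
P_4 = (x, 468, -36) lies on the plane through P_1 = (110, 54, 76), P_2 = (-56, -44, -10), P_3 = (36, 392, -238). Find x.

A normal to the plane is n = P_1P_2 × P_1P_3 = (59840, -45760, -63360).
P_4 lies in the plane iff n · P_1P_4 = 0.
This gives (59840)x + (-18430720) = 0, so x = 308.

308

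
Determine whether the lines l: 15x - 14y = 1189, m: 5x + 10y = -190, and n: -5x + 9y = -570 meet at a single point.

Intersecting l and m: solving the 2×2 system gives (x, y) = (923/22, -1759/44).
Substitute into n: (-5)(923/22) + (9)(-1759/44) = -25061/44.
But n requires -570 ≠ -25061/44, so the three lines have no common point.

No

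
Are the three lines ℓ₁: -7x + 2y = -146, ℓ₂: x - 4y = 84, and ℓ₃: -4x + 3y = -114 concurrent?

Lines aᵢx + bᵢy = cᵢ with pairwise distinct directions are concurrent exactly when det[aᵢ bᵢ cᵢ] = 0.
Here the determinant is 26.
Nonzero, so no common point exists.

No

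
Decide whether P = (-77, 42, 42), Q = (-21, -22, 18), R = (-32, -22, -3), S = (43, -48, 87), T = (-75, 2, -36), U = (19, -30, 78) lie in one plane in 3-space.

Yes

The plane through P, Q, R has normal n = PQ × PR = (1344, 1440, -704) and equation n·X = -72576.
Checking the remaining points: n·S = -72576, n·T = -72576, n·U = -72576.
All equal -72576, so all 6 points lie in one plane.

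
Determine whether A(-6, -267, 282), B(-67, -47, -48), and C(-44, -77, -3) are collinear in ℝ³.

No

AB = (-61, 220, -330), AC = (-38, 190, -285).
Comparing components 3 and 1: (-330)(-38) − (-61)(-285) = -4845 ≠ 0, so AB and AC are not parallel and the points are not collinear.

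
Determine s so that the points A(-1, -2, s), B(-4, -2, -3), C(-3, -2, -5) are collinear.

Direction BC = (1, 0, -2). From the x-coordinate of A, the parameter along the line is τ = (-1 − (-4))/1 = 3.
Then s = (-3) + 3·(-2) = -9.

-9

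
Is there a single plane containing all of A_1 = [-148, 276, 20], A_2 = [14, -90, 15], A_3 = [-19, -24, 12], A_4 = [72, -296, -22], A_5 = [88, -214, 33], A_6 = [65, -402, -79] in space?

Yes

The plane through A_1, A_2, A_3 has normal n = A_1A_2 × A_1A_3 = (1428, 651, -1386) and equation n·P = -59388.
Checking the remaining points: n·A_4 = -59388, n·A_5 = -59388, n·A_6 = -59388.
All equal -59388, so all 6 points lie in one plane.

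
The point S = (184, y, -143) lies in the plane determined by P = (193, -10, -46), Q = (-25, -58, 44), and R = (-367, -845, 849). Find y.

A normal to the plane is n = PQ × PR = (32190, 144710, 155150).
S lies in the plane iff n · PS = 0.
This gives (144710)y + (-13892160) = 0, so y = 96.

96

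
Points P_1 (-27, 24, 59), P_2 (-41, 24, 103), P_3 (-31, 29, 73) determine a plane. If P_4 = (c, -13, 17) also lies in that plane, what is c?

A normal to the plane is n = P_1P_2 × P_1P_3 = (-220, 20, -70).
P_4 lies in the plane iff n · P_1P_4 = 0.
This gives (-220)c + (-3740) = 0, so c = -17.

-17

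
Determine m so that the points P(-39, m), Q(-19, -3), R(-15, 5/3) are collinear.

The three points are collinear iff det[PQ; PR] = 0.
This determinant is linear in m: (4)m + (316/3) = 0, so m = -79/3.

-79/3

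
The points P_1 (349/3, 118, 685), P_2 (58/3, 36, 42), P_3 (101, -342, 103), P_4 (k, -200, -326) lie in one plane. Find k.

-2/3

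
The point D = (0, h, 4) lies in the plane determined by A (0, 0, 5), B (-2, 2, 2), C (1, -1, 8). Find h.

Coplanarity requires AB · (AC × AD) = 0.
AB = (-2, 2, -3), AC = (1, -1, 3); the triple product is linear in h with coefficient 3 and constant term 0.
Setting it to zero: h = 0.

0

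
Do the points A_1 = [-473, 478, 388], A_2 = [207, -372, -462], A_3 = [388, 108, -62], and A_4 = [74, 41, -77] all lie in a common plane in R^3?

No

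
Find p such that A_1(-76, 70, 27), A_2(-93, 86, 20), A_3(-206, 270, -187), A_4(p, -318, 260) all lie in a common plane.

Normal to plane A_1A_2A_3: n = (-2024, -2728, -1320); plane equation n·P = -72776.
Requiring n·A_4 = -72776: (-2024)p + (524304) = -72776.
So p = 295.

295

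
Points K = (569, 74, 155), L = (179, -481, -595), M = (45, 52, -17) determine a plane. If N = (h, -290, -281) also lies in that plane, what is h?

513

Coplanarity requires KL · (KM × KN) = 0.
KL = (-390, -555, -750), KM = (-524, -22, -172); the triple product is linear in h with coefficient 78960 and constant term -40506480.
Setting it to zero: h = 513.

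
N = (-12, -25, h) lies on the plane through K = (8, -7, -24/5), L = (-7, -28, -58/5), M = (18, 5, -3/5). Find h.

-61/5

Coplanarity requires KL · (KM × KN) = 0.
KL = (-15, -21, -34/5), KM = (10, 12, 21/5); the triple product is linear in h with coefficient 30 and constant term 366.
Setting it to zero: h = -61/5.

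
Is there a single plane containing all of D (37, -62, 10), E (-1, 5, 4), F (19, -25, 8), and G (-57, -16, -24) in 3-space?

The four points are coplanar iff the 3×3 determinant with rows DE, DF, DG is zero.
Rows: (-38, 67, -6), (-18, 37, -2), (-94, 46, -34).
Expanding along the first row: (-38)(-1166) − (67)(424) + (-6)(2650) = 0.
Zero determinant ⇒ coplanar.

Yes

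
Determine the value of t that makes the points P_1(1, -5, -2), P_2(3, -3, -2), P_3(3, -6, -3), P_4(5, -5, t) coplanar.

Normal to plane P_1P_2P_3: n = (-2, 2, -6); plane equation n·P = 0.
Requiring n·P_4 = 0: (-6)t + (-20) = 0.
So t = -10/3.

-10/3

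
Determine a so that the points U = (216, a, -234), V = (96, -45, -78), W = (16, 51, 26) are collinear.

-189

Direction VW = (-80, 96, 104). From the x-coordinate of U, the parameter along the line is τ = (216 − 96)/(-80) = -3/2.
Then a = (-45) + (-3/2)·(96) = -189.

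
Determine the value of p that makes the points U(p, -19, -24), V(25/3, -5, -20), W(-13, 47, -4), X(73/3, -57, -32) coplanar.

The points are coplanar iff UV · (UW × UX) = 0.
Expanding, this is linear in p: (-208)p + (8528/3) = 0.
So p = 41/3.

41/3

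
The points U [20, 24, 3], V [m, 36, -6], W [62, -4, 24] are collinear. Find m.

2

Collinearity requires UV × UW = 0; each component is linear in m.
The y-component gives (-21)m + (42) = 0, so m = 2.
The remaining components then also vanish.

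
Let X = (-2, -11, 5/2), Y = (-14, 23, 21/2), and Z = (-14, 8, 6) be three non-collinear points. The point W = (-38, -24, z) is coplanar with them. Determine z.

A normal to the plane is n = XY × XZ = (-33, -54, 180).
W lies in the plane iff n · XW = 0.
This gives (180)z + (1440) = 0, so z = -8.

-8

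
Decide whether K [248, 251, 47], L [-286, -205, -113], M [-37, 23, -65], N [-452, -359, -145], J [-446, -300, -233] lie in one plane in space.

The plane through K, L, M has normal n = KL × KM = (14592, -14208, -8208) and equation n·P = -333168.
Checking the remaining points: n·N = -304752, n·J = -333168.
Since n·N = -304752 ≠ -333168, N is off the plane and the points are not all coplanar.

No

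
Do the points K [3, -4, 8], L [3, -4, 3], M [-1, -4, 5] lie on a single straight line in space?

KL = (0, 0, -5), KM = (-4, 0, -3).
Comparing components 3 and 1: (-5)(-4) − (0)(-3) = 20 ≠ 0, so KL and KM are not parallel and the points are not collinear.

No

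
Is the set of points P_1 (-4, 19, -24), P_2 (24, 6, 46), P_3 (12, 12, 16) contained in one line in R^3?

P_1P_2 = (28, -13, 70), P_1P_3 = (16, -7, 40).
P_1P_2 × P_1P_3 = (-30, 0, 12).
The cross product is nonzero, so the points do not lie on one line.

No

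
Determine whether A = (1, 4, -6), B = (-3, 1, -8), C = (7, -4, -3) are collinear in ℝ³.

AB = (-4, -3, -2), AC = (6, -8, 3).
Comparing components 2 and 3: (-3)(3) − (-2)(-8) = -25 ≠ 0, so AB and AC are not parallel and the points are not collinear.

No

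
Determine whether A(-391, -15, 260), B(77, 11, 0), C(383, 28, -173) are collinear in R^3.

AB = (468, 26, -260), AC = (774, 43, -433).
Comparing components 2 and 3: (26)(-433) − (-260)(43) = -78 ≠ 0, so AB and AC are not parallel and the points are not collinear.

No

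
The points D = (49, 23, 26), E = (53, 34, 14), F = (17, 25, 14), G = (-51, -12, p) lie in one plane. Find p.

38

Normal to plane DEF: n = (-108, 432, 360); plane equation n·P = 14004.
Requiring n·G = 14004: (360)p + (324) = 14004.
So p = 38.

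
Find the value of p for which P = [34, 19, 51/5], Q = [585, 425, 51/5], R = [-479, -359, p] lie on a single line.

51/5

Direction PQ = (551, 406, 0). From the x-coordinate of R, the parameter along the line is τ = (-479 − 34)/551 = -27/29.
Then p = 51/5 + (-27/29)·(0) = 51/5.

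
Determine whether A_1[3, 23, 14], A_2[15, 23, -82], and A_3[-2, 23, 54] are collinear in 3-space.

Yes

A_1A_2 = (12, 0, -96), A_1A_3 = (-5, 0, 40).
A_1A_2 × A_1A_3 = (0, 0, 0).
The cross product vanishes, so the three points are collinear.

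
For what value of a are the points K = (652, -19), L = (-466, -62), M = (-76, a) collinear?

-47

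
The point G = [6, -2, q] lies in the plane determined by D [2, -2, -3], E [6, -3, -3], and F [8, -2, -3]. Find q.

The plane through D, E, F has equation 6z = -18.
Substituting G: (6)q + (0) = -18, so q = -3.

-3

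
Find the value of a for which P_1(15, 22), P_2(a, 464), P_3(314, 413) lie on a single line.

353

Collinearity: (P_2 − P_1) must be parallel to (P_3 − P_1) = (299, 391).
Cross-multiplying the components: (a − 15)·(391) = (442)·(299).
Solving gives a = 353.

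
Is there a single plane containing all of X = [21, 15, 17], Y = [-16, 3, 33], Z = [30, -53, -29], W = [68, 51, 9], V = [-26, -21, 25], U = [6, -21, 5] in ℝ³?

The plane through X, Y, Z has normal n = XY × XZ = (1640, -1558, 2624) and equation n·P = 55678.
Checking the remaining points: n·W = 55678, n·V = 55678, n·U = 55678.
All equal 55678, so all 6 points lie in one plane.

Yes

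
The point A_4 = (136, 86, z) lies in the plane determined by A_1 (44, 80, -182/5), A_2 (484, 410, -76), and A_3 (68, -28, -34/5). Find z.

The plane through A_1, A_2, A_3 has equation (27456/5)x − (69872/5)y − 55440z = 5708384/5.
Substituting A_4: (-55440)z + (-2274976/5) = 5708384/5, so z = -144/5.

-144/5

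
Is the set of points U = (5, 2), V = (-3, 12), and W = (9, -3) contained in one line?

Yes

UV = (-8, 10), UW = (4, -5).
Checking proportionality: UW = -1/2·UV, so the vectors are parallel and the points are collinear.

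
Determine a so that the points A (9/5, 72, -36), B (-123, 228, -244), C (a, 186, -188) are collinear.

-447/5

Collinearity requires AB × AC = 0; each component is linear in a.
The y-component gives (-208)a + (-92976/5) = 0, so a = -447/5.
The remaining components then also vanish.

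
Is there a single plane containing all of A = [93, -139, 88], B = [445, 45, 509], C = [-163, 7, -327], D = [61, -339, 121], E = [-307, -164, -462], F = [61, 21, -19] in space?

Yes

The plane through A, B, C has normal n = AB × AC = (-137826, 38304, 98496) and equation n·P = -9474426.
Checking the remaining points: n·D = -9474426, n·E = -9474426, n·F = -9474426.
All equal -9474426, so all 6 points lie in one plane.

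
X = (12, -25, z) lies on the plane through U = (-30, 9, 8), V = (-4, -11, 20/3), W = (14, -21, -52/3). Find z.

Coplanarity requires UV · (UW × UX) = 0.
UV = (26, -20, -4/3), UW = (44, -30, -76/3); the triple product is linear in z with coefficient 100 and constant term -1600.
Setting it to zero: z = 16.

16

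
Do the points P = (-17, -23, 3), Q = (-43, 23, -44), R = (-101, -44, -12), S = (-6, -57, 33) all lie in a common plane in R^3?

The four points are coplanar iff the 3×3 determinant with rows PQ, PR, PS is zero.
Rows: (-26, 46, -47), (-84, -21, -15), (11, -34, 30).
Expanding along the first row: (-26)(-1140) − (46)(-2355) + (-47)(3087) = -7119.
Nonzero ⇒ not coplanar.

No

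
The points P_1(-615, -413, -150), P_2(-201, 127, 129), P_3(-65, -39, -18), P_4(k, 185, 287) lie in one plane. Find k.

-707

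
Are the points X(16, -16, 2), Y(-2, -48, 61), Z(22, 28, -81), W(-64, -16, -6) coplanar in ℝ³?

Yes

The four points are coplanar iff the 3×3 determinant with rows XY, XZ, XW is zero.
Rows: (-18, -32, 59), (6, 44, -83), (-80, 0, -8).
Expanding along the first row: (-18)(-352) − (-32)(-6688) + (59)(3520) = 0.
Zero determinant ⇒ coplanar.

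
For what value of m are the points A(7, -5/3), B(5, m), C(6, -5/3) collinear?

Collinearity: (B − A) must be parallel to (C − A) = (-1, 0).
Cross-multiplying the components: (m − (-5/3))·(-1) = (-2)·(0).
Solving gives m = -5/3.

-5/3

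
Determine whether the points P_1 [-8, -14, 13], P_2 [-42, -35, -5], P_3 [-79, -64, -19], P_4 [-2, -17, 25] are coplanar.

No

The four points are coplanar iff the 3×3 determinant with rows P_1P_2, P_1P_3, P_1P_4 is zero.
Rows: (-34, -21, -18), (-71, -50, -32), (6, -3, 12).
Expanding along the first row: (-34)(-696) − (-21)(-660) + (-18)(513) = 570.
Nonzero ⇒ not coplanar.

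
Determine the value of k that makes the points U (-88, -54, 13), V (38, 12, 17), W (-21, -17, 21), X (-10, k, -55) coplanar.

-36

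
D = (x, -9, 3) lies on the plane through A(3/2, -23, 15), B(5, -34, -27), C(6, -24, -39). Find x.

5/2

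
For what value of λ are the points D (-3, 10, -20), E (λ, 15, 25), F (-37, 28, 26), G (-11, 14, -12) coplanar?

-6

The points are coplanar iff DE · (DF × DG) = 0.
Expanding, this is linear in λ: (-40)λ + (-240) = 0.
So λ = -6.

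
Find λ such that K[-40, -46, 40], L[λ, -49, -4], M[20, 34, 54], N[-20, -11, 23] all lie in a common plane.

Normal to plane KMN: n = (-1850, 1300, 500); plane equation n·P = 34200.
Requiring n·L = 34200: (-1850)λ + (-65700) = 34200.
So λ = -54.

-54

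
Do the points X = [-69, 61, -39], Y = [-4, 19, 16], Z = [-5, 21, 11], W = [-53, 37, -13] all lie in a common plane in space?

No

With X as base: XY = (65, -42, 55), XZ = (64, -40, 50), XW = (16, -24, 26).
XZ × XW = (160, -864, -896).
XY · (XZ × XW) = -2592.
Since -2592 ≠ 0, the four points are not coplanar.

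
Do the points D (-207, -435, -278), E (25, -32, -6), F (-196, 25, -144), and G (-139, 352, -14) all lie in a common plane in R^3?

No

The four points are coplanar iff the 3×3 determinant with rows DE, DF, DG is zero.
Rows: (232, 403, 272), (11, 460, 134), (68, 787, 264).
Expanding along the first row: (232)(15982) − (403)(-6208) + (272)(-22623) = 56192.
Nonzero ⇒ not coplanar.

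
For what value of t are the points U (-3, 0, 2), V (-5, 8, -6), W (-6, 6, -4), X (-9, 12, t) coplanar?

The points are coplanar iff UV · (UW × UX) = 0.
Expanding, this is linear in t: (12)t + (120) = 0.
So t = -10.

-10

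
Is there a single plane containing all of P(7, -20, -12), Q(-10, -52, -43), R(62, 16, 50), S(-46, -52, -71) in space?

A normal to the plane through P, Q, R is n = PQ × PR = (-868, -651, 1148).
The plane has equation n·X = -6832. For S: n·S = -7728.
-7728 ≠ -6832, so S is off the plane.

No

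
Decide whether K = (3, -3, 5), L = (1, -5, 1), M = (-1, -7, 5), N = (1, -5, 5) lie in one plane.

Yes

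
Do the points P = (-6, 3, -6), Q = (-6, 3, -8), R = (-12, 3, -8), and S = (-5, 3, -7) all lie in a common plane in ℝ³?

The four points are coplanar iff the 3×3 determinant with rows PQ, PR, PS is zero.
Rows: (0, 0, -2), (-6, 0, -2), (1, 0, -1).
Expanding along the first row: (0)(0) − (0)(8) + (-2)(0) = 0.
Zero determinant ⇒ coplanar.

Yes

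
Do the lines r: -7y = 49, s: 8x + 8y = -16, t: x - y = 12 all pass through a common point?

Yes

The three lines meet at one point iff the augmented coefficient matrix [aᵢ bᵢ cᵢ] has rank < 3, i.e. its determinant vanishes.
Here the determinant is 0.
It vanishes, so the lines are concurrent at (5, -7).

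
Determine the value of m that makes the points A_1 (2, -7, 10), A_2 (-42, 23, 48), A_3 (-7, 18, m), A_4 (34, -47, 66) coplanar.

-69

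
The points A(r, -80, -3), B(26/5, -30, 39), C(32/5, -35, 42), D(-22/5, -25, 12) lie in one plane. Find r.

-8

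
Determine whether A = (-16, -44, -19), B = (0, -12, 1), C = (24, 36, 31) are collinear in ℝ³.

Yes

AB = (16, 32, 20), AC = (40, 80, 50).
AB × AC = (0, 0, 0).
The cross product vanishes, so the three points are collinear.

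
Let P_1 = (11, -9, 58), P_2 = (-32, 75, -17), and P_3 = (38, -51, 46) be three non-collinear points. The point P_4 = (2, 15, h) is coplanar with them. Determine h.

7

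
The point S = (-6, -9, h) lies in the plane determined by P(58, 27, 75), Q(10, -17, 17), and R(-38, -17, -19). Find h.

9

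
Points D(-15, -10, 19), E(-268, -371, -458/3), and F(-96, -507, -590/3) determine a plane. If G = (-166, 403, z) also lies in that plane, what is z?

Coplanarity requires DE · (DF × DG) = 0.
DE = (-253, -361, -515/3), DF = (-81, -497, -647/3); the triple product is linear in z with coefficient 96500 and constant term -52496000/3.
Setting it to zero: z = 544/3.

544/3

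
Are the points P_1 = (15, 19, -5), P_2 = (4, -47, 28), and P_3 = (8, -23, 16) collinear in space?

P_1P_2 = (-11, -66, 33), P_1P_3 = (-7, -42, 21).
Each component of P_1P_3 is 7/11 times the corresponding component of P_1P_2, so P_1P_3 = 7/11·P_1P_2 and the points are collinear.

Yes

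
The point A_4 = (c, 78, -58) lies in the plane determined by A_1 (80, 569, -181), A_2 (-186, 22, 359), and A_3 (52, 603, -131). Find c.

34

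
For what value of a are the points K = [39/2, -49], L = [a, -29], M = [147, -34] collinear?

379/2

The three points are collinear iff det[KL; KM] = 0.
This determinant is linear in a: (15)a + (-5685/2) = 0, so a = 379/2.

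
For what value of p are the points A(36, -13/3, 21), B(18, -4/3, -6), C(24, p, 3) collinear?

-7/3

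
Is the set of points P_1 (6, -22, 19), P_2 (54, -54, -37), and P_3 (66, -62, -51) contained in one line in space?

Yes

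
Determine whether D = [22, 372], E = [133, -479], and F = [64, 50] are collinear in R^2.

Yes

DE = (111, -851), DF = (42, -322).
Checking proportionality: DF = 14/37·DE, so the vectors are parallel and the points are collinear.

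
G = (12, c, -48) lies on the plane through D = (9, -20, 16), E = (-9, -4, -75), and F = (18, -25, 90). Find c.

Coplanarity requires DE · (DF × DG) = 0.
DE = (-18, 16, -91), DF = (9, -5, 74); the triple product is linear in c with coefficient 513 and constant term 15903.
Setting it to zero: c = -31.

-31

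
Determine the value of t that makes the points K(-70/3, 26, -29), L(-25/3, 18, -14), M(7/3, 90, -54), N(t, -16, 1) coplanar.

Coplanarity ⇔ det[KL; KM; KN] = 0.
Expanding, this is linear in t: (-760)t + (-44080/3) = 0.
So t = -58/3.

-58/3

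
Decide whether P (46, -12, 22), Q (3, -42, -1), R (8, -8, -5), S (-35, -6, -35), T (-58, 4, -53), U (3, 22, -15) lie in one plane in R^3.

Yes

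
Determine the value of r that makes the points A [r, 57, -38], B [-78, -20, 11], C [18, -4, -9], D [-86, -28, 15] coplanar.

69

Coplanarity ⇔ det[AB; AC; AD] = 0.
Expanding, this is linear in r: (96)r + (-6624) = 0.
So r = 69.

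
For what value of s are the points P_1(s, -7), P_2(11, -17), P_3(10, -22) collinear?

The three points are collinear iff det[P_1P_2; P_1P_3] = 0.
This determinant is linear in s: (5)s + (-65) = 0, so s = 13.

13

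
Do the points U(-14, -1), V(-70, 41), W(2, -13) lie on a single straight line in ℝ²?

Yes

UV = (-56, 42), UW = (16, -12).
Checking proportionality: UW = -2/7·UV, so the vectors are parallel and the points are collinear.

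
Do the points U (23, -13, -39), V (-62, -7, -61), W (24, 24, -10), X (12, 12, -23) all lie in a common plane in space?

With U as base: UV = (-85, 6, -22), UW = (1, 37, 29), UX = (-11, 25, 16).
UW × UX = (-133, -335, 432).
UV · (UW × UX) = -209.
Since -209 ≠ 0, the four points are not coplanar.

No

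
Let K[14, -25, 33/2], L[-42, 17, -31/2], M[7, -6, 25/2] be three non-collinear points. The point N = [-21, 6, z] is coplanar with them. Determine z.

A normal to the plane is n = KL × KM = (440, 0, -770).
N lies in the plane iff n · KN = 0.
This gives (-770)z + (-2695) = 0, so z = -7/2.

-7/2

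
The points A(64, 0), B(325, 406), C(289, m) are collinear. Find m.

350

Collinearity: (C − A) must be parallel to (B − A) = (261, 406).
Cross-multiplying the components: (m − 0)·(261) = (225)·(406).
Solving gives m = 350.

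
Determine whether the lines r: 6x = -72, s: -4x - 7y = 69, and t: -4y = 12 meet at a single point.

The three lines meet at one point iff the augmented coefficient matrix [aᵢ bᵢ cᵢ] has rank < 3, i.e. its determinant vanishes.
Here the determinant is 0.
It vanishes, so the lines are concurrent at (-12, -3).

Yes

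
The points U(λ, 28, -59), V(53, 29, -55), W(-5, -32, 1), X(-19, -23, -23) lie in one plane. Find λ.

The points are coplanar iff UV · (UW × UX) = 0.
Expanding, this is linear in λ: (-960)λ + (43200) = 0.
So λ = 45.

45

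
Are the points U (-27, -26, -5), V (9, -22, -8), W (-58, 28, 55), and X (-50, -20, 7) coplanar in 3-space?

No

With U as base: UV = (36, 4, -3), UW = (-31, 54, 60), UX = (-23, 6, 12).
UW × UX = (288, -1008, 1056).
UV · (UW × UX) = 3168.
Since 3168 ≠ 0, the four points are not coplanar.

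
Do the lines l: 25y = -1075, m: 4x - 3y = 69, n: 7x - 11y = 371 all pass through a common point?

Lines aᵢx + bᵢy = cᵢ with pairwise distinct directions are concurrent exactly when det[aᵢ bᵢ cᵢ] = 0.
Here the determinant is -300.
Nonzero, so no common point exists.

No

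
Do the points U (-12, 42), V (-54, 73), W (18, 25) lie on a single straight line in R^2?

UV = (-42, 31), UW = (30, -17).
Twice the signed area of △UVW is (-42)(-17) − (31)(30) = -216.
The area is nonzero, so the three points are not collinear.

No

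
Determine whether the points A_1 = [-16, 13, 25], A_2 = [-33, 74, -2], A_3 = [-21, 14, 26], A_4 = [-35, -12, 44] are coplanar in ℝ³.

Yes

With A_1 as base: A_1A_2 = (-17, 61, -27), A_1A_3 = (-5, 1, 1), A_1A_4 = (-19, -25, 19).
A_1A_3 × A_1A_4 = (44, 76, 144).
A_1A_2 · (A_1A_3 × A_1A_4) = 0.
The scalar triple product vanishes, so the four points are coplanar.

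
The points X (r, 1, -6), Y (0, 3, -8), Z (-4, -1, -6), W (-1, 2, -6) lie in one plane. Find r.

-2

Coplanarity ⇔ det[XY; XZ; XW] = 0.
Expanding, this is linear in r: (6)r + (12) = 0.
So r = -2.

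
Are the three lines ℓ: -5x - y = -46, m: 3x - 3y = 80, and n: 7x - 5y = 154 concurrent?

No

Lines aᵢx + bᵢy = cᵢ with pairwise distinct directions are concurrent exactly when det[aᵢ bᵢ cᵢ] = 0.
Here the determinant is -64.
Nonzero, so no common point exists.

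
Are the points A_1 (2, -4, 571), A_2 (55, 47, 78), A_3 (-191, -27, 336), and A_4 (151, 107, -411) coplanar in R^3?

Yes

The four points are coplanar iff the 3×3 determinant with rows A_1A_2, A_1A_3, A_1A_4 is zero.
Rows: (53, 51, -493), (-193, -23, -235), (149, 111, -982).
Expanding along the first row: (53)(48671) − (51)(224541) + (-493)(-17996) = 0.
Zero determinant ⇒ coplanar.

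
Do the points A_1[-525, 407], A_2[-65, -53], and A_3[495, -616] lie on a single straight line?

No

A_1A_2 = (460, -460), A_1A_3 = (1020, -1023).
Twice the signed area of △A_1A_2A_3 is (460)(-1023) − (-460)(1020) = -1380.
The area is nonzero, so the three points are not collinear.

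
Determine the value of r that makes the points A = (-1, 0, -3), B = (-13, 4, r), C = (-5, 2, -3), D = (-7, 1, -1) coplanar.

-1

Coplanarity ⇔ det[AB; AC; AD] = 0.
Expanding, this is linear in r: (8)r + (8) = 0.
So r = -1.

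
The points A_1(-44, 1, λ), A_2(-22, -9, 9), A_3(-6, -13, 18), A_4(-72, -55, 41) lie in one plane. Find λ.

-8

Coplanarity ⇔ det[A_1A_2; A_1A_3; A_1A_4] = 0.
Expanding, this is linear in λ: (936)λ + (7488) = 0.
So λ = -8.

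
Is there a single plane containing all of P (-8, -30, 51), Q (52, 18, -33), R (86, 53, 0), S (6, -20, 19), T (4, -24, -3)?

Yes

The plane through P, Q, R has normal n = PQ × PR = (4524, -4836, 468) and equation n·X = 132756.
Checking the remaining points: n·S = 132756, n·T = 132756.
All equal 132756, so all 5 points lie in one plane.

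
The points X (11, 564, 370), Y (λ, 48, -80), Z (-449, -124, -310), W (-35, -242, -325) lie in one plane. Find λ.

Normal to plane XZW: n = (-69920, -288420, 339112); plane equation n·P = -37966560.
Requiring n·Y = -37966560: (-69920)λ + (-40973120) = -37966560.
So λ = -43.

-43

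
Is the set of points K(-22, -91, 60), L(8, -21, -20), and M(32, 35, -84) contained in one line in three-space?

Yes

KL = (30, 70, -80), KM = (54, 126, -144).
KL × KM = (0, 0, 0).
The cross product vanishes, so the three points are collinear.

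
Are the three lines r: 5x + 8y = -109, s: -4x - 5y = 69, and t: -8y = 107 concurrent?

Lines aᵢx + bᵢy = cᵢ with pairwise distinct directions are concurrent exactly when det[aᵢ bᵢ cᵢ] = 0.
Here the determinant is 21.
Nonzero, so no common point exists.

No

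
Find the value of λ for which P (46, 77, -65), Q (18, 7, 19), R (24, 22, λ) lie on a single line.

1

Direction PQ = (-28, -70, 84). From the x-coordinate of R, the parameter along the line is τ = (24 − 46)/(-28) = 11/14.
Then λ = (-65) + 11/14·(84) = 1.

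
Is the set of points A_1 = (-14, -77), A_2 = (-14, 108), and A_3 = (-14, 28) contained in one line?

Yes

A_1A_2 = (0, 185), A_1A_3 = (0, 105).
det[A_1A_2; A_1A_3] = (0)(105) − (185)(0) = 0.
The determinant is zero, so the points are collinear.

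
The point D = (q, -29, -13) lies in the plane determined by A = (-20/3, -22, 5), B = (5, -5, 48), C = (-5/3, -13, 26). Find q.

A normal to the plane is n = AB × AC = (-30, -30, 20).
D lies in the plane iff n · AD = 0.
This gives (-30)q + (-350) = 0, so q = -35/3.

-35/3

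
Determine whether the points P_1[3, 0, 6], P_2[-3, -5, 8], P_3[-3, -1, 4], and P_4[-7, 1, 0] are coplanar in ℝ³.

With P_1 as base: P_1P_2 = (-6, -5, 2), P_1P_3 = (-6, -1, -2), P_1P_4 = (-10, 1, -6).
P_1P_3 × P_1P_4 = (8, -16, -16).
P_1P_2 · (P_1P_3 × P_1P_4) = 0.
The scalar triple product vanishes, so the four points are coplanar.

Yes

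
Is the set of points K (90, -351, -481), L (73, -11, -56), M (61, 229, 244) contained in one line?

Yes

KL = (-17, 340, 425), KM = (-29, 580, 725).
Each component of KM is 29/17 times the corresponding component of KL, so KM = 29/17·KL and the points are collinear.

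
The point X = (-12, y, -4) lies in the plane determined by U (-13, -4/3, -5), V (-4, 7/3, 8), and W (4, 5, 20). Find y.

A normal to the plane is n = UV × UW = (28/3, -4, -16/3).
X lies in the plane iff n · UX = 0.
This gives (-4)y + (-4/3) = 0, so y = -1/3.

-1/3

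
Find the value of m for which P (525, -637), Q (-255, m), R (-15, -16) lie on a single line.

260

Collinearity: (Q − P) must be parallel to (R − P) = (-540, 621).
Cross-multiplying the components: (m − (-637))·(-540) = (-780)·(621).
Solving gives m = 260.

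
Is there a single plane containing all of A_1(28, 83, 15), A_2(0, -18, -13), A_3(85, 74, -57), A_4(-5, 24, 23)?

A normal to the plane through A_1, A_2, A_3 is n = A_1A_2 × A_1A_3 = (7020, -3612, 6009).
The plane has equation n·P = -13101. For A_4: n·A_4 = 16419.
16419 ≠ -13101, so A_4 is off the plane.

No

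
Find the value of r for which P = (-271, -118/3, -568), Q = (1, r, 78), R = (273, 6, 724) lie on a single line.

Direction PR = (544, 136/3, 1292). From the x-coordinate of Q, the parameter along the line is τ = (1 − (-271))/544 = 1/2.
Then r = (-118/3) + 1/2·(136/3) = -50/3.

-50/3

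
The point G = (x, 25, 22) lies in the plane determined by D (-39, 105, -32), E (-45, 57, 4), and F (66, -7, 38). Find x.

2

The plane through D, E, F has equation 672x + 4200y + 5712z = 232008.
Substituting G: (672)x + (230664) = 232008, so x = 2.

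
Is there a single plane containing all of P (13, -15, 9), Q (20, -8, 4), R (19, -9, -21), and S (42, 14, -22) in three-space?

A normal to the plane through P, Q, R is n = PQ × PR = (-180, 180, 0).
The plane has equation n·X = -5040. For S: n·S = -5040.
Equal, so S lies in the plane and all four are coplanar.

Yes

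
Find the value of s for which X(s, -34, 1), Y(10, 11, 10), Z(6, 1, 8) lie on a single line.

-8

Collinearity requires XY × XZ = 0; each component is linear in s.
The y-component gives (-2)s + (-16) = 0, so s = -8.
The remaining components then also vanish.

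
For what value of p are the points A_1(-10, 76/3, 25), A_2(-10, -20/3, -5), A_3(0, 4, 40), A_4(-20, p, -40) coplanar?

Normal to plane A_1A_2A_3: n = (-1120, -300, 320); plane equation n·P = 11600.
Requiring n·A_4 = 11600: (-300)p + (9600) = 11600.
So p = -20/3.

-20/3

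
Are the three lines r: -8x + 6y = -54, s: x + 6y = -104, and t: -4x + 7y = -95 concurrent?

No

Lines aᵢx + bᵢy = cᵢ with pairwise distinct directions are concurrent exactly when det[aᵢ bᵢ cᵢ] = 0.
Here the determinant is 128.
Nonzero, so no common point exists.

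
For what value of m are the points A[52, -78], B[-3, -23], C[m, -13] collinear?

The three points are collinear iff det[AB; AC] = 0.
This determinant is linear in m: (-55)m + (-715) = 0, so m = -13.

-13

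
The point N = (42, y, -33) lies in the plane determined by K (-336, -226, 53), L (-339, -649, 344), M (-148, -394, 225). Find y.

62

Coplanarity requires KL · (KM × KN) = 0.
KL = (-3, -423, 291), KM = (188, -168, 172); the triple product is linear in y with coefficient 55224 and constant term -3423888.
Setting it to zero: y = 62.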